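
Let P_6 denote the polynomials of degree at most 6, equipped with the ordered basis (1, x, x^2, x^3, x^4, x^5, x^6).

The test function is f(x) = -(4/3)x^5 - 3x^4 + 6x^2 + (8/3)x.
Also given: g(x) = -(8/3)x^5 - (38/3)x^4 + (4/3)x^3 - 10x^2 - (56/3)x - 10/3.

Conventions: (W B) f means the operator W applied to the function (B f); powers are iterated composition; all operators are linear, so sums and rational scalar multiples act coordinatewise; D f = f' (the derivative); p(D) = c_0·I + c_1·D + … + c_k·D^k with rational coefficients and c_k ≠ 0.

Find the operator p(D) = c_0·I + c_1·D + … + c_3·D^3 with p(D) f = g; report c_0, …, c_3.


D^0 f = -(4/3)x^5 - 3x^4 + 6x^2 + (8/3)x
D^1 f = -(20/3)x^4 - 12x^3 + 12x + 8/3
D^2 f = -(80/3)x^3 - 36x^2 + 12
D^3 f = -80x^2 - 72x
matching coefficients of g against c_0 f + c_1 Df + … from the top degree down determines the c_i
solution: c_0 = 2, c_1 = 1, c_2 = -1/2, c_3 = 1/2

p(D) = 2·I + D − (1/2)·D^2 + (1/2)·D^3, i.e. c_0 = 2, c_1 = 1, c_2 = -1/2, c_3 = 1/2


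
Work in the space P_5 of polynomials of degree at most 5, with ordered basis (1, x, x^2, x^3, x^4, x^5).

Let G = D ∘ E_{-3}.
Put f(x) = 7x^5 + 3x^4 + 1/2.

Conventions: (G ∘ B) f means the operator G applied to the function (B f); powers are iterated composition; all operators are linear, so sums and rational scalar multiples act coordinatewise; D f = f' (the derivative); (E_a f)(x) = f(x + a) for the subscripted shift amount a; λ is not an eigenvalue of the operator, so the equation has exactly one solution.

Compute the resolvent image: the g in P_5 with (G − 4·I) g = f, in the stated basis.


write g with unknown coordinates in the stated basis and equate coefficients in (G − 4·I) g = f
solving from the highest basis element down gives g = -(7/4)x^5 - (47/16)x^4 + (373/16)x^3 - (4749/64)x^2 + (1911/128)x + 89291/512
check: G g = -(35/4)x^4 + (373/4)x^3 - (4749/16)x^2 + (1911/32)x + 89355/128
so G g − 4·g = 7x^5 + 3x^4 + 1/2 = f ✓

g(x) = -(7/4)x^5 - (47/16)x^4 + (373/16)x^3 - (4749/64)x^2 + (1911/128)x + 89291/512


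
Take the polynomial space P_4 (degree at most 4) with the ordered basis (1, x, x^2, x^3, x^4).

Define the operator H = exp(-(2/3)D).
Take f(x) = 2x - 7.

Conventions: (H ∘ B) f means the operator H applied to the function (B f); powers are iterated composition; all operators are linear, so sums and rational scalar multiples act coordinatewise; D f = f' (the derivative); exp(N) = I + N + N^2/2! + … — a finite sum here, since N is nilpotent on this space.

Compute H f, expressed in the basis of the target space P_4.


g(x) = 2x - 25/3

order-1 term: -4/3
the series for exp(-(2/3)D) f terminates at order 1
exp(-(2/3)D) f = 2x - 25/3


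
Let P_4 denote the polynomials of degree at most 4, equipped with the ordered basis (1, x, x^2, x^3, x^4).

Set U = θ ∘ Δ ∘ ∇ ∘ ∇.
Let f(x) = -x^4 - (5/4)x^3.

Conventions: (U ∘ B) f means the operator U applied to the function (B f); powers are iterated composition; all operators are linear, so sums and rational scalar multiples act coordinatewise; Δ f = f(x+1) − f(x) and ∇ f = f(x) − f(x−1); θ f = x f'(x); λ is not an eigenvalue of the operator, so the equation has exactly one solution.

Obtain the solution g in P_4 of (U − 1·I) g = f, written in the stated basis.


write g with unknown coordinates in the stated basis and equate coefficients in (U − 1·I) g = f
solving from the highest basis element down gives g = x^4 + (5/4)x^3 + 24x
check: U g = 24x
so U g − 1·g = -x^4 - (5/4)x^3 = f ✓

g(x) = x^4 + (5/4)x^3 + 24x


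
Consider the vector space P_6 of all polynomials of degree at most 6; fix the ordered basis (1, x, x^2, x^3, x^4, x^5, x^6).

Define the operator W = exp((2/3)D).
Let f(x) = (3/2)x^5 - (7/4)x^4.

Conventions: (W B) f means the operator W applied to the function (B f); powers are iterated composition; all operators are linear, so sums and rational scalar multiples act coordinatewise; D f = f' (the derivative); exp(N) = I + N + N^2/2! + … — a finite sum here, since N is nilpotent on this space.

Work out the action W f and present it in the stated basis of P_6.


the image equals g(x) = (3/2)x^5 + (13/4)x^4 + 2x^3 - (2/9)x^2 - (16/27)x - 4/27

order-1 term: 5x^4 - (14/3)x^3
order-2 term: (20/3)x^3 - (14/3)x^2
order-3 term: (40/9)x^2 - (56/27)x
order-4 term: (40/27)x - 28/81
order-5 term: 16/81
the series for exp((2/3)D) f terminates at order 5
exp((2/3)D) f = (3/2)x^5 + (13/4)x^4 + 2x^3 - (2/9)x^2 - (16/27)x - 4/27


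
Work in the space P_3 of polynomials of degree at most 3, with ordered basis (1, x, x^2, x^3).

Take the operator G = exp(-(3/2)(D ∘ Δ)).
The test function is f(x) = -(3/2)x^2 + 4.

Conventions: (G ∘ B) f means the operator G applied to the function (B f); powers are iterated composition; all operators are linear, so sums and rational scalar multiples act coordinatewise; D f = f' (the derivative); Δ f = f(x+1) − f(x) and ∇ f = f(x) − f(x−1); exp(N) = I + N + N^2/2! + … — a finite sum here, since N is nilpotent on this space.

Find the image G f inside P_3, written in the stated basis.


g(x) = -(3/2)x^2 + 17/2

order-1 term: 9/2
the series for exp(-(3/2)(D ∘ Δ)) f terminates at order 1
exp(-(3/2)(D ∘ Δ)) f = -(3/2)x^2 + 17/2


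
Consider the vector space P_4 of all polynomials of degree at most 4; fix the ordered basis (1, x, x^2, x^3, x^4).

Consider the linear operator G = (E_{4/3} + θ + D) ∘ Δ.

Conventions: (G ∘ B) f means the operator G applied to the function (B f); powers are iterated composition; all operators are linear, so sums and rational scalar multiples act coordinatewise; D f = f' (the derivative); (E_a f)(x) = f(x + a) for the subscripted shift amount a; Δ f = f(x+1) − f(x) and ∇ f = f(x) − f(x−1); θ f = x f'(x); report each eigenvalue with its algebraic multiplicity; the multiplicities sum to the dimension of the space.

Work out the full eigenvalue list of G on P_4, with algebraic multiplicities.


image of 1: 0
image of x: 1
image of x^2: 4x + 17/3
image of x^3: 9x^2 + 20x + 40/3
image of x^4: 16x^3 + 46x^2 + (172/3)x + 823/27
the matrix is upper triangular; its diagonal is (0, 0, 0, 0, 0)
for a triangular matrix the eigenvalues are the diagonal entries, with algebraic multiplicity their repetition count

λ = 0 (multiplicity 5)


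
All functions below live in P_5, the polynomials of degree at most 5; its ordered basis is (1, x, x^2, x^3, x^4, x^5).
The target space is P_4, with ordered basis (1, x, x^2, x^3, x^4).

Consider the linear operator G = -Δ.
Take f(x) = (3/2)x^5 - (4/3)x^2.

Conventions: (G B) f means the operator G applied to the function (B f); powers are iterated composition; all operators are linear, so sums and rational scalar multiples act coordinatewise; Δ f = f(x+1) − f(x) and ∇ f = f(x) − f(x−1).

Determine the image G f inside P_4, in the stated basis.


the result is g(x) = -(15/2)x^4 - 15x^3 - 15x^2 - (29/6)x - 1/6

Δ f = (15/2)x^4 + 15x^3 + 15x^2 + (29/6)x + 1/6
(-Δ) f = -(15/2)x^4 - 15x^3 - 15x^2 - (29/6)x - 1/6


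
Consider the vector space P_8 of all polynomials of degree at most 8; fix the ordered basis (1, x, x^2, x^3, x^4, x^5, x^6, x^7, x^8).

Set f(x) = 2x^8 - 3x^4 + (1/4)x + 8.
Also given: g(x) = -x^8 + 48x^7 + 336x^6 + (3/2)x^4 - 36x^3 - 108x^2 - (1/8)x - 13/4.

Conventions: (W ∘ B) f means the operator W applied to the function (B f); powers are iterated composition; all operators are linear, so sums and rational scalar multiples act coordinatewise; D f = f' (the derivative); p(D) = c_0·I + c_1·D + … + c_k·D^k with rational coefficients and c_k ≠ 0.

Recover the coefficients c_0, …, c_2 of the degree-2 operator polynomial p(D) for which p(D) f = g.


p(D) = -(1/2)·I + 3·D + 3·D^2, i.e. c_0 = -1/2, c_1 = 3, c_2 = 3

D^0 f = 2x^8 - 3x^4 + (1/4)x + 8
D^1 f = 16x^7 - 12x^3 + 1/4
D^2 f = 112x^6 - 36x^2
matching coefficients of g against c_0 f + c_1 Df + … from the top degree down determines the c_i
solution: c_0 = -1/2, c_1 = 3, c_2 = 3


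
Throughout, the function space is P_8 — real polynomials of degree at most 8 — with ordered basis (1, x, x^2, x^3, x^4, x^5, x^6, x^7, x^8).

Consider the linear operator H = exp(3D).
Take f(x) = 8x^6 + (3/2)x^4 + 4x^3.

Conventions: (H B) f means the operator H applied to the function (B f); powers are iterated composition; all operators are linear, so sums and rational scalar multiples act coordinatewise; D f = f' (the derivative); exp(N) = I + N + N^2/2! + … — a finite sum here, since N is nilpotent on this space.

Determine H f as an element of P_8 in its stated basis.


g(x) = 8x^6 + 144x^5 + (2163/2)x^4 + 4342x^3 + 9837x^2 + 11934x + 12123/2

order-1 term: 144x^5 + 18x^3 + 36x^2
order-2 term: 1080x^4 + 81x^2 + 108x
order-3 term: 4320x^3 + 162x + 108
order-4 term: 9720x^2 + 243/2
order-5 term: 11664x
order-6 term: 5832
the series for exp(3D) f terminates at order 6
exp(3D) f = 8x^6 + 144x^5 + (2163/2)x^4 + 4342x^3 + 9837x^2 + 11934x + 12123/2


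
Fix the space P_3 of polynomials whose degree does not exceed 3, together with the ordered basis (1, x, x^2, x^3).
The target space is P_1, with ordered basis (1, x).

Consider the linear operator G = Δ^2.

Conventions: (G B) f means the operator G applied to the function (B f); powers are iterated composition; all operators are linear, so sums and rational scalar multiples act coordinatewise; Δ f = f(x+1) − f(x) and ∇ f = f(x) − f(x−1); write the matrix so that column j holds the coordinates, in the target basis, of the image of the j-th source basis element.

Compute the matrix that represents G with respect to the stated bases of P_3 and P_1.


the matrix is [[0, 0, 2, 6]; [0, 0, 0, 6]] (rows listed top to bottom)

image of 1: 0
image of x: 0
image of x^2: 2
image of x^3: 6x + 6
each image's coordinates form column j of the matrix


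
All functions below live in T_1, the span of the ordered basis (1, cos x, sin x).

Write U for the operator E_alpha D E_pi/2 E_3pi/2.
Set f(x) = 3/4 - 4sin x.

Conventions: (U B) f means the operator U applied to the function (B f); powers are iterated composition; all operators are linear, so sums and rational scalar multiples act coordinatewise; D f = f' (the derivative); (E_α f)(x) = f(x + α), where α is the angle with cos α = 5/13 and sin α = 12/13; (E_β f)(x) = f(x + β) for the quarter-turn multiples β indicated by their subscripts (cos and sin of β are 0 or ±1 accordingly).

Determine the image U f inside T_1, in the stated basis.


g(x) = -(20/13)cos x + (48/13)sin x

E_3pi/2 f = 3/4 + 4cos x
E_pi/2 E_3pi/2 f = 3/4 - 4sin x
D E_pi/2 E_3pi/2 f = -4cos x
E_alpha D E_pi/2 E_3pi/2 f = -(20/13)cos x + (48/13)sin x


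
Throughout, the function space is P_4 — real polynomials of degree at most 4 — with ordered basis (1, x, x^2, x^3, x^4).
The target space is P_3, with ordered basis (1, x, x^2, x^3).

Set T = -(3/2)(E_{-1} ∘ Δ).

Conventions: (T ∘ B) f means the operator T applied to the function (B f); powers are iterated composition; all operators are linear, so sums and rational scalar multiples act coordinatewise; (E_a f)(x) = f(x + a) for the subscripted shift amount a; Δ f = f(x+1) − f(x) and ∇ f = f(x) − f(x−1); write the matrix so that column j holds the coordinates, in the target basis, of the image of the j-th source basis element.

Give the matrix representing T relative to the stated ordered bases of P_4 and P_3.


image of 1: 0
image of x: -3/2
image of x^2: -3x + 3/2
image of x^3: -(9/2)x^2 + (9/2)x - 3/2
image of x^4: -6x^3 + 9x^2 - 6x + 3/2
each image's coordinates form column j of the matrix

the matrix is [[0, -3/2, 3/2, -3/2, 3/2]; [0, 0, -3, 9/2, -6]; [0, 0, 0, -9/2, 9]; [0, 0, 0, 0, -6]] (rows listed top to bottom)


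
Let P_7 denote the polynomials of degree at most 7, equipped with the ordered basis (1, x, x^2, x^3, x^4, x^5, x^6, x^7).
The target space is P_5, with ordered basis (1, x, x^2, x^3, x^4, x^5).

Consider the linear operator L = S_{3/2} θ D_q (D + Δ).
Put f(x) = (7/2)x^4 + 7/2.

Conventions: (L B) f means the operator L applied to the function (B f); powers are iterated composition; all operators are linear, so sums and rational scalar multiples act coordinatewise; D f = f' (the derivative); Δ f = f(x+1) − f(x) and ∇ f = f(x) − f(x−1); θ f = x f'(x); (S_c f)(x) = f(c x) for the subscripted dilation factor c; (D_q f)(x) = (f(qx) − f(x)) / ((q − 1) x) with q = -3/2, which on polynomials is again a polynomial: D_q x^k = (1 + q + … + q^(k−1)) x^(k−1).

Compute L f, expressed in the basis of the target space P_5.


g(x) = (441/2)x^2 - (63/4)x

D f = 14x^3
Δ f = 14x^3 + 21x^2 + 14x + 7/2
(D + Δ) f = 28x^3 + 21x^2 + 14x + 7/2
D_q (D + Δ) f = 49x^2 - (21/2)x + 14
θ D_q (D + Δ) f = 98x^2 - (21/2)x
S_{3/2} (θ D_q (D + Δ)) f = (441/2)x^2 - (63/4)x


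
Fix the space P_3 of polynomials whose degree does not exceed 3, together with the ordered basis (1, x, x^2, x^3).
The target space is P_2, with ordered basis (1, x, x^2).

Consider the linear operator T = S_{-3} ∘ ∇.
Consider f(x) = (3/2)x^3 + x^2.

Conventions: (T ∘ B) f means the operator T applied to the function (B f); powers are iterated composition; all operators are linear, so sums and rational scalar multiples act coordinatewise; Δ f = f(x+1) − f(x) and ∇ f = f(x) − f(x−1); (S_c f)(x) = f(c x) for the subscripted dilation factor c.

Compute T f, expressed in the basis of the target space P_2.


the result is g(x) = (81/2)x^2 + (15/2)x + 1/2

∇ f = (9/2)x^2 - (5/2)x + 1/2
S_{-3} ∇ f = (81/2)x^2 + (15/2)x + 1/2


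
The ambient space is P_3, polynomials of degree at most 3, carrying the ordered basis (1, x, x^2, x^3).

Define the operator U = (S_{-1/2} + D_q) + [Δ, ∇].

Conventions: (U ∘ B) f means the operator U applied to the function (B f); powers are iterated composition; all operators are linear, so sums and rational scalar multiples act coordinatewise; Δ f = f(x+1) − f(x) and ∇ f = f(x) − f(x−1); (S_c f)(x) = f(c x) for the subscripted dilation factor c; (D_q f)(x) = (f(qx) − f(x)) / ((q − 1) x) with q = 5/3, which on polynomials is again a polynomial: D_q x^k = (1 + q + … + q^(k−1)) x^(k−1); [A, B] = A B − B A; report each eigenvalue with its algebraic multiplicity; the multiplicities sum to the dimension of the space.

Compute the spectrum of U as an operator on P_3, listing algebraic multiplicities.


λ = -1/2 (multiplicity 1), λ = -1/8 (multiplicity 1), λ = 1/4 (multiplicity 1), λ = 1 (multiplicity 1)

image of 1: 1
image of x: -(1/2)x + 1
image of x^2: (1/4)x^2 + (8/3)x
image of x^3: -(1/8)x^3 + (49/9)x^2
the matrix is upper triangular; its diagonal is (1, -1/2, 1/4, -1/8)
for a triangular matrix the eigenvalues are the diagonal entries, with algebraic multiplicity their repetition count


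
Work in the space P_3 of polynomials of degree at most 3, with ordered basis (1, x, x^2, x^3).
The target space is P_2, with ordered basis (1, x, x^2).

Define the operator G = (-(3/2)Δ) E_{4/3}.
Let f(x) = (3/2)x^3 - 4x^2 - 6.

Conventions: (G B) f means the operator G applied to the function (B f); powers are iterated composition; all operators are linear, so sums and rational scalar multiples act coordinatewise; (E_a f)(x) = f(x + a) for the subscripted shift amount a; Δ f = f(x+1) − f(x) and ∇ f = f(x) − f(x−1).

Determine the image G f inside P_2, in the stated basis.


the image equals g(x) = -(27/4)x^2 - (51/4)x - 5/4

E_{4/3} f = (3/2)x^3 + 2x^2 - (8/3)x - 86/9
Δ E_{4/3} f = (9/2)x^2 + (17/2)x + 5/6
(-(3/2)Δ) E_{4/3} f = -(27/4)x^2 - (51/4)x - 5/4


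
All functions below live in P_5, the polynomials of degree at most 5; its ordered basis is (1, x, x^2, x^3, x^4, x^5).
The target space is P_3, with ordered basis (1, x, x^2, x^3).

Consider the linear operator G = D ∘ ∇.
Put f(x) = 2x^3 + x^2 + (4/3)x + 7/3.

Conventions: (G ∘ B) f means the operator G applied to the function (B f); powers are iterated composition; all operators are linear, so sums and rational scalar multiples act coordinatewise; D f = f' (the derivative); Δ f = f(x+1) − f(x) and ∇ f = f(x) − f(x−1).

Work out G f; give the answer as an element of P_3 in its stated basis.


∇ f = 6x^2 - 4x + 7/3
D ∇ f = 12x - 4

the image equals g(x) = 12x - 4


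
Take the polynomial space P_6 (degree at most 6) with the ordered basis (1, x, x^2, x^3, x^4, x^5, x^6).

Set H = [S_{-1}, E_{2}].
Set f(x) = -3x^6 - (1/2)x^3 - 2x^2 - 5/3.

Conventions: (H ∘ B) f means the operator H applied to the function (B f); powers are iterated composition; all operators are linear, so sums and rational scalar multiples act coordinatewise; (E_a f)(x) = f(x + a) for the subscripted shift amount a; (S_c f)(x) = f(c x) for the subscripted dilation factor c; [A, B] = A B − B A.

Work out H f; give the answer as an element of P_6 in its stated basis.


E_{2} f = -3x^6 - 36x^5 - 180x^4 - (961/2)x^3 - 725x^2 - 590x - 617/3
S_{-1} E_{2} f = -3x^6 + 36x^5 - 180x^4 + (961/2)x^3 - 725x^2 + 590x - 617/3
S_{-1} f = -3x^6 + (1/2)x^3 - 2x^2 - 5/3
E_{2} S_{-1} f = -3x^6 - 36x^5 - 180x^4 - (959/2)x^3 - 719x^2 - 578x - 593/3
[S_{-1}, E_{2}] f = 72x^5 + 960x^3 - 6x^2 + 1168x - 8

g(x) = 72x^5 + 960x^3 - 6x^2 + 1168x - 8


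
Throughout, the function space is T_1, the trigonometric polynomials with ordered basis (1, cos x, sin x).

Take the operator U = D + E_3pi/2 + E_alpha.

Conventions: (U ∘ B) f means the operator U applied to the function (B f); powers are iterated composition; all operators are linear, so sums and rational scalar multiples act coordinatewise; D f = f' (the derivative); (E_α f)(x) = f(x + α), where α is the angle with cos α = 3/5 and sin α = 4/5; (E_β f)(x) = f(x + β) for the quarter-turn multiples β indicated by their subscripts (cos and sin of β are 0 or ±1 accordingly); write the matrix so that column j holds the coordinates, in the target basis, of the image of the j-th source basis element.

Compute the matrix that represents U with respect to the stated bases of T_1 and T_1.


image of 1: 2
image of cos x: (3/5)cos x - (4/5)sin x
image of sin x: (4/5)cos x + (3/5)sin x
each image's coordinates form column j of the matrix

the matrix is [[2, 0, 0]; [0, 3/5, 4/5]; [0, -4/5, 3/5]] (rows listed top to bottom)


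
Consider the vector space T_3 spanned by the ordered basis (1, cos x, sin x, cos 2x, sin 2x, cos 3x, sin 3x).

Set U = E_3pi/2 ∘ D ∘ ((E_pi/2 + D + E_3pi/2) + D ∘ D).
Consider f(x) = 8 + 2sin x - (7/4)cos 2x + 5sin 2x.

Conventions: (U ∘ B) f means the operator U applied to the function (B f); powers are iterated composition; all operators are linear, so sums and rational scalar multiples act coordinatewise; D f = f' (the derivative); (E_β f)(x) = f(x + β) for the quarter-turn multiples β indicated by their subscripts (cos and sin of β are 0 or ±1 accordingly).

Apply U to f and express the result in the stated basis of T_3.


the image equals g(x) = 2cos x - 2sin x + 53cos 2x + 41sin 2x

E_pi/2 f = 8 + 2cos x + (7/4)cos 2x - 5sin 2x
D f = 2cos x + 10cos 2x + (7/2)sin 2x
E_3pi/2 f = 8 - 2cos x + (7/4)cos 2x - 5sin 2x
(E_pi/2 + D + E_3pi/2) f = 16 + 2cos x + (27/2)cos 2x - (13/2)sin 2x
D f = 2cos x + 10cos 2x + (7/2)sin 2x
D D f = -2sin x + 7cos 2x - 20sin 2x
((E_pi/2 + D + E_3pi/2) + D ∘ D) f = 16 + 2cos x - 2sin x + (41/2)cos 2x - (53/2)sin 2x
D ((E_pi/2 + D + E_3pi/2) + D ∘ D) f = -2cos x - 2sin x - 53cos 2x - 41sin 2x
E_3pi/2 D ((E_pi/2 + D + E_3pi/2) + D ∘ D) f = 2cos x - 2sin x + 53cos 2x + 41sin 2x


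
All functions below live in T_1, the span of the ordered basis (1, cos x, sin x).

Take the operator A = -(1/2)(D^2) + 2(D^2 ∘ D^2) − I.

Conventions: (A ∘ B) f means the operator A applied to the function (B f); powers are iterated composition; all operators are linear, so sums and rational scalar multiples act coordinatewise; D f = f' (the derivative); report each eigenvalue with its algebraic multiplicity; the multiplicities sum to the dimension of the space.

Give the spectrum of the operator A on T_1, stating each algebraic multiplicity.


λ = -1 (multiplicity 1), λ = 3/2 (multiplicity 2)

image of 1: -1
image of cos x: (3/2)cos x
image of sin x: (3/2)sin x
the matrix is diagonal; its diagonal is (-1, 3/2, 3/2)
for a triangular matrix the eigenvalues are the diagonal entries, with algebraic multiplicity their repetition count


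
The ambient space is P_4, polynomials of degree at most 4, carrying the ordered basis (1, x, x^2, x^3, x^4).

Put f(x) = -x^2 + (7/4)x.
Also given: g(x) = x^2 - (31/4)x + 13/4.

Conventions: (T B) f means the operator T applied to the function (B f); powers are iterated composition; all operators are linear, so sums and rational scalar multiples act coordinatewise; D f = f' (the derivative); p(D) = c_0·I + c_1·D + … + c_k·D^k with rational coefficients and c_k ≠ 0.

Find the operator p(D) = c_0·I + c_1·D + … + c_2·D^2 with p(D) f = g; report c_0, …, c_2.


c_0 = -1, c_1 = 3, c_2 = 1

D^0 f = -x^2 + (7/4)x
D^1 f = -2x + 7/4
D^2 f = -2
matching coefficients of g against c_0 f + c_1 Df + … from the top degree down determines the c_i
solution: c_0 = -1, c_1 = 3, c_2 = 1


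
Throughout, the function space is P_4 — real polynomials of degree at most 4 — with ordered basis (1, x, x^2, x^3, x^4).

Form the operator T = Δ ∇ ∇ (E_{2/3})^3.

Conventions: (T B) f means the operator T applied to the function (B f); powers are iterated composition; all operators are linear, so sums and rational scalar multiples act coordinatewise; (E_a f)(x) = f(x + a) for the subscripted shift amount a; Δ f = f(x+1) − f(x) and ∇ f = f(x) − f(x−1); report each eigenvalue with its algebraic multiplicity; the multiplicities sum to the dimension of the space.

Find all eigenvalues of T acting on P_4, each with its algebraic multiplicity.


image of 1: 0
image of x: 0
image of x^2: 0
image of x^3: 6
image of x^4: 24x + 36
the matrix is upper triangular; its diagonal is (0, 0, 0, 0, 0)
for a triangular matrix the eigenvalues are the diagonal entries, with algebraic multiplicity their repetition count

λ = 0 (multiplicity 5)


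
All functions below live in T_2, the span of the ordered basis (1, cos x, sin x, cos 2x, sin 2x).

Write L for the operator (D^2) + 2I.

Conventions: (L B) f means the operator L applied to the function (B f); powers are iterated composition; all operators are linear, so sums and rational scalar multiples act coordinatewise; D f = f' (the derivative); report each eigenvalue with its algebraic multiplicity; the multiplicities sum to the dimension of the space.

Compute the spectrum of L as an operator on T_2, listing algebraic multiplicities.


image of 1: 2
image of cos x: cos x
image of sin x: sin x
image of cos 2x: -2cos 2x
image of sin 2x: -2sin 2x
the matrix is diagonal; its diagonal is (2, 1, 1, -2, -2)
for a triangular matrix the eigenvalues are the diagonal entries, with algebraic multiplicity their repetition count

λ = -2 (multiplicity 2), λ = 1 (multiplicity 2), λ = 2 (multiplicity 1)


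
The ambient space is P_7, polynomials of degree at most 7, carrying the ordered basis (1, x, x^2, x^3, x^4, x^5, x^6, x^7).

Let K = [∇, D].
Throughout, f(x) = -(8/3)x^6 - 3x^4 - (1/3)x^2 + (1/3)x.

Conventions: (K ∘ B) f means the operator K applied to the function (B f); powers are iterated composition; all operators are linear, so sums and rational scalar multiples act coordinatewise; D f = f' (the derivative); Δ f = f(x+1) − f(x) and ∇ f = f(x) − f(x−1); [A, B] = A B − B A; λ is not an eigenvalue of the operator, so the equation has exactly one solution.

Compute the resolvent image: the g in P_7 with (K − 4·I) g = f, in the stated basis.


g(x) = (2/3)x^6 + (3/4)x^4 + (1/12)x^2 - (1/12)x

write g with unknown coordinates in the stated basis and equate coefficients in (K − 4·I) g = f
solving from the highest basis element down gives g = (2/3)x^6 + (3/4)x^4 + (1/12)x^2 - (1/12)x
check: K g = 0
so K g − 4·g = -(8/3)x^6 - 3x^4 - (1/3)x^2 + (1/3)x = f ✓


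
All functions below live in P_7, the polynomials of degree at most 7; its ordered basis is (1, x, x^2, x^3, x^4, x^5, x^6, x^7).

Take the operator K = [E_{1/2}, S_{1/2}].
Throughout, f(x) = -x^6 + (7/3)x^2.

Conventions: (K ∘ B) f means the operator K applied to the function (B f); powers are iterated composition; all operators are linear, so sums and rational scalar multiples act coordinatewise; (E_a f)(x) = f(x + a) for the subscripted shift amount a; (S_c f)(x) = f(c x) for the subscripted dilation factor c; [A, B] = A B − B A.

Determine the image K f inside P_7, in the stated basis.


the result is g(x) = (3/64)x^5 + (45/256)x^4 + (35/128)x^3 + (225/1024)x^2 - (1513/3072)x - 1729/4096

S_{1/2} f = -(1/64)x^6 + (7/12)x^2
E_{1/2} S_{1/2} f = -(1/64)x^6 - (3/64)x^5 - (15/256)x^4 - (5/128)x^3 + (1747/3072)x^2 + (1783/3072)x + 1789/12288
E_{1/2} f = -x^6 - 3x^5 - (15/4)x^4 - (5/2)x^3 + (67/48)x^2 + (103/48)x + 109/192
S_{1/2} E_{1/2} f = -(1/64)x^6 - (3/32)x^5 - (15/64)x^4 - (5/16)x^3 + (67/192)x^2 + (103/96)x + 109/192
[E_{1/2}, S_{1/2}] f = (3/64)x^5 + (45/256)x^4 + (35/128)x^3 + (225/1024)x^2 - (1513/3072)x - 1729/4096


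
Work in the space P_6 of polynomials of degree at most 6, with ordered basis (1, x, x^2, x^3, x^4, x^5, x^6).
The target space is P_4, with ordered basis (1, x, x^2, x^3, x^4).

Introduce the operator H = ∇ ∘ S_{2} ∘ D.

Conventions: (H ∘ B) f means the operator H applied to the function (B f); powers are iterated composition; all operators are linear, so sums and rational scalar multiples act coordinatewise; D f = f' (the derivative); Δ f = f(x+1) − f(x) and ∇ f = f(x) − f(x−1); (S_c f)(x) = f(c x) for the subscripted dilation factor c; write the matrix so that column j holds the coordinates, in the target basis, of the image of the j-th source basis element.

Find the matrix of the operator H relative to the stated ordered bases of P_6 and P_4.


the matrix is [[0, 0, 4, -12, 32, -80, 192]; [0, 0, 0, 24, -96, 320, -960]; [0, 0, 0, 0, 96, -480, 1920]; [0, 0, 0, 0, 0, 320, -1920]; [0, 0, 0, 0, 0, 0, 960]] (rows listed top to bottom)

image of 1: 0
image of x: 0
image of x^2: 4
image of x^3: 24x - 12
image of x^4: 96x^2 - 96x + 32
image of x^5: 320x^3 - 480x^2 + 320x - 80
image of x^6: 960x^4 - 1920x^3 + 1920x^2 - 960x + 192
each image's coordinates form column j of the matrix


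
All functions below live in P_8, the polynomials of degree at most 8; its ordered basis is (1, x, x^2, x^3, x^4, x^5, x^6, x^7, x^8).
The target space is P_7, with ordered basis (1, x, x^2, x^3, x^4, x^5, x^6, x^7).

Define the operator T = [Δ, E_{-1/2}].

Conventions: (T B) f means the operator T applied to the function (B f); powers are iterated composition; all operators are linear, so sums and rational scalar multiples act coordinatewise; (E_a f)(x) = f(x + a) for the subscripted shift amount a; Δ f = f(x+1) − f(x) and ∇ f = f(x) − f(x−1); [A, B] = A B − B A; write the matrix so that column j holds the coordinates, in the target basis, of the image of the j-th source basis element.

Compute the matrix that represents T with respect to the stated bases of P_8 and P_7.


the matrix is [[0, 0, 0, 0, 0, 0, 0, 0, 0]; [0, 0, 0, 0, 0, 0, 0, 0, 0]; [0, 0, 0, 0, 0, 0, 0, 0, 0]; [0, 0, 0, 0, 0, 0, 0, 0, 0]; [0, 0, 0, 0, 0, 0, 0, 0, 0]; [0, 0, 0, 0, 0, 0, 0, 0, 0]; [0, 0, 0, 0, 0, 0, 0, 0, 0]; [0, 0, 0, 0, 0, 0, 0, 0, 0]] (rows listed top to bottom)

image of 1: 0
image of x: 0
image of x^2: 0
image of x^3: 0
image of x^4: 0
image of x^5: 0
image of x^6: 0
image of x^7: 0
image of x^8: 0
each image's coordinates form column j of the matrix


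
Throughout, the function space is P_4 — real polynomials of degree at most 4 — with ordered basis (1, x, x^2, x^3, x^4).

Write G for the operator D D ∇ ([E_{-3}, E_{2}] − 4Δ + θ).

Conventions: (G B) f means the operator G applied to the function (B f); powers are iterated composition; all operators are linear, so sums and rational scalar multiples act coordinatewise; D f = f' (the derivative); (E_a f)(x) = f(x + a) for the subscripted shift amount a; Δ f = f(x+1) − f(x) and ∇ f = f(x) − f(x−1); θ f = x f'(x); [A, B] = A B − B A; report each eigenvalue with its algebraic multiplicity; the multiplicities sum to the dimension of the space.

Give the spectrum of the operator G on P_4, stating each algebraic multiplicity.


λ = 0 (multiplicity 5)

image of 1: 0
image of x: 0
image of x^2: 0
image of x^3: 18
image of x^4: 96x - 144
the matrix is upper triangular; its diagonal is (0, 0, 0, 0, 0)
for a triangular matrix the eigenvalues are the diagonal entries, with algebraic multiplicity their repetition count


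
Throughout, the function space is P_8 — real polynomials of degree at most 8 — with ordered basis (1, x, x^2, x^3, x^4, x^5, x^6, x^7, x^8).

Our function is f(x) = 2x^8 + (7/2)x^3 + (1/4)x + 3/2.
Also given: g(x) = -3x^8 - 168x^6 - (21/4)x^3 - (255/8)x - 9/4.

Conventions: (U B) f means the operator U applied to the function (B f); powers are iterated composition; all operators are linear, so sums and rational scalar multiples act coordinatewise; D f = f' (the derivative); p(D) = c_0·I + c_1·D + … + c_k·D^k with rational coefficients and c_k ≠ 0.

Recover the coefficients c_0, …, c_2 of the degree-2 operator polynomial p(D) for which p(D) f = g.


D^0 f = 2x^8 + (7/2)x^3 + (1/4)x + 3/2
D^1 f = 16x^7 + (21/2)x^2 + 1/4
D^2 f = 112x^6 + 21x
matching coefficients of g against c_0 f + c_1 Df + … from the top degree down determines the c_i
solution: c_0 = -3/2, c_1 = 0, c_2 = -3/2

c_0 = -3/2, c_1 = 0, c_2 = -3/2


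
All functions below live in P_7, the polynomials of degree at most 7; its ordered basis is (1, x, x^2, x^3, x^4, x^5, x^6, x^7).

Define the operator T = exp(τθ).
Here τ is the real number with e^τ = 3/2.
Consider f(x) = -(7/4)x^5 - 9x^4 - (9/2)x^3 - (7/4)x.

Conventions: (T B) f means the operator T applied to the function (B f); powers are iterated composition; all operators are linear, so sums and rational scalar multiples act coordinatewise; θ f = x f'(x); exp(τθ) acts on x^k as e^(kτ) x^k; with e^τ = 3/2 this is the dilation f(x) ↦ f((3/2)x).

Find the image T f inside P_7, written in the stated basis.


the image equals g(x) = -(1701/128)x^5 - (729/16)x^4 - (243/16)x^3 - (21/8)x

exp(τθ) x^k = e^(kτ) x^k; with e^τ = 3/2 this sends x^k to (3/2)^k x^k
x ↦ 3/2 x
x^3 ↦ 27/8 x^3
x^4 ↦ 81/16 x^4
x^5 ↦ 243/32 x^5
applying this coordinatewise to f: exp(τθ) f = -(1701/128)x^5 - (729/16)x^4 - (243/16)x^3 - (21/8)x


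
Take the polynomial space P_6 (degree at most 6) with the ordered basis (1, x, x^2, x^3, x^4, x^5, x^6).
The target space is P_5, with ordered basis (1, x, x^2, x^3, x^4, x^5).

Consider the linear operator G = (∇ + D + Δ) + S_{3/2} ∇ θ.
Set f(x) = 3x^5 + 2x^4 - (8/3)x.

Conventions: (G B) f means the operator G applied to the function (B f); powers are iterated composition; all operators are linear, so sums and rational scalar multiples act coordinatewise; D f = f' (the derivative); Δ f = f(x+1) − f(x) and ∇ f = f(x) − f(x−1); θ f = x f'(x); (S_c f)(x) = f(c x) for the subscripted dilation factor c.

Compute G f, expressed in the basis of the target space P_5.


∇ f = 15x^4 - 22x^3 + 18x^2 - 7x - 5/3
D f = 15x^4 + 8x^3 - 8/3
Δ f = 15x^4 + 38x^3 + 42x^2 + 23x + 7/3
(∇ + D + Δ) f = 45x^4 + 24x^3 + 60x^2 + 16x - 2
θ f = 15x^5 + 8x^4 - (8/3)x
∇ θ f = 75x^4 - 118x^3 + 102x^2 - 43x + 13/3
S_{3/2} ∇ θ f = (6075/16)x^4 - (1593/4)x^3 + (459/2)x^2 - (129/2)x + 13/3
((∇ + D + Δ) + S_{3/2} ∇ θ) f = (6795/16)x^4 - (1497/4)x^3 + (579/2)x^2 - (97/2)x + 7/3

the result is g(x) = (6795/16)x^4 - (1497/4)x^3 + (579/2)x^2 - (97/2)x + 7/3


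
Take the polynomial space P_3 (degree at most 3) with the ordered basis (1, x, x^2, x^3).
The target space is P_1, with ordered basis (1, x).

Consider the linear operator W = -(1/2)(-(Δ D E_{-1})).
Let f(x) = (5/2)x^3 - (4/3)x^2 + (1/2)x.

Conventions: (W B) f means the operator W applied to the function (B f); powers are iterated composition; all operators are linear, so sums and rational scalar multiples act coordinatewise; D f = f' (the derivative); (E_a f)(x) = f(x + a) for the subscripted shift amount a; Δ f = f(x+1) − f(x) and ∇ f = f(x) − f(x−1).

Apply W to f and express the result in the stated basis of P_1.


E_{-1} f = (5/2)x^3 - (53/6)x^2 + (32/3)x - 13/3
D E_{-1} f = (15/2)x^2 - (53/3)x + 32/3
Δ D E_{-1} f = 15x - 61/6
(-(Δ D E_{-1})) f = -15x + 61/6
(-(1/2)(-(Δ D E_{-1}))) f = (15/2)x - 61/12

the result is g(x) = (15/2)x - 61/12


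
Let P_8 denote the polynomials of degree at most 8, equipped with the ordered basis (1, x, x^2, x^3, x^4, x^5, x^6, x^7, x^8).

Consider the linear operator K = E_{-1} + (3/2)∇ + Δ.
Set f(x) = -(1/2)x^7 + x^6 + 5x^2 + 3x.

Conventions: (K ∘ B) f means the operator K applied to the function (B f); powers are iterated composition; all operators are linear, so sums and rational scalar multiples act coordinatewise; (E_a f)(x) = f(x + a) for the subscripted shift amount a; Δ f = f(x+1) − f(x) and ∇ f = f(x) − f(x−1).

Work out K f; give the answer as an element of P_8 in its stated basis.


E_{-1} f = -(1/2)x^7 + (9/2)x^6 - (33/2)x^5 + (65/2)x^4 - (75/2)x^3 + (61/2)x^2 - (33/2)x + 7/2
∇ f = -(7/2)x^6 + (33/2)x^5 - (65/2)x^4 + (75/2)x^3 - (51/2)x^2 + (39/2)x - 7/2
((3/2)∇) f = -(21/4)x^6 + (99/4)x^5 - (195/4)x^4 + (225/4)x^3 - (153/4)x^2 + (117/4)x - 21/4
Δ f = -(7/2)x^6 - (9/2)x^5 - (5/2)x^4 + (5/2)x^3 + (9/2)x^2 + (25/2)x + 17/2
(E_{-1} + (3/2)∇ + Δ) f = -(1/2)x^7 - (17/4)x^6 + (15/4)x^5 - (75/4)x^4 + (85/4)x^3 - (13/4)x^2 + (101/4)x + 27/4

the result is g(x) = -(1/2)x^7 - (17/4)x^6 + (15/4)x^5 - (75/4)x^4 + (85/4)x^3 - (13/4)x^2 + (101/4)x + 27/4


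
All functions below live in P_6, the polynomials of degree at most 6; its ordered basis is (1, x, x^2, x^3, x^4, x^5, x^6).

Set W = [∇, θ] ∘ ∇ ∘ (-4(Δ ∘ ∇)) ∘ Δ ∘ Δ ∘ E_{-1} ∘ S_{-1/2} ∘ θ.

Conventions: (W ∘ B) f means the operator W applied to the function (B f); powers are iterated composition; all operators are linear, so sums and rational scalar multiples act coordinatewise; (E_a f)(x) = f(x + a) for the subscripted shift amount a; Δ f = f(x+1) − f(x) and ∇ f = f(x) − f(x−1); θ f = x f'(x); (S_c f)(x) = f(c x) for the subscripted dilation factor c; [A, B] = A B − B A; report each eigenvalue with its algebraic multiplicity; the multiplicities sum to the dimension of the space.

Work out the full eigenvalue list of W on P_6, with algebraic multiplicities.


λ = 0 (multiplicity 7)

image of 1: 0
image of x: 0
image of x^2: 0
image of x^3: 0
image of x^4: 0
image of x^5: 0
image of x^6: -270
the matrix is upper triangular; its diagonal is (0, 0, 0, 0, 0, 0, 0)
for a triangular matrix the eigenvalues are the diagonal entries, with algebraic multiplicity their repetition count


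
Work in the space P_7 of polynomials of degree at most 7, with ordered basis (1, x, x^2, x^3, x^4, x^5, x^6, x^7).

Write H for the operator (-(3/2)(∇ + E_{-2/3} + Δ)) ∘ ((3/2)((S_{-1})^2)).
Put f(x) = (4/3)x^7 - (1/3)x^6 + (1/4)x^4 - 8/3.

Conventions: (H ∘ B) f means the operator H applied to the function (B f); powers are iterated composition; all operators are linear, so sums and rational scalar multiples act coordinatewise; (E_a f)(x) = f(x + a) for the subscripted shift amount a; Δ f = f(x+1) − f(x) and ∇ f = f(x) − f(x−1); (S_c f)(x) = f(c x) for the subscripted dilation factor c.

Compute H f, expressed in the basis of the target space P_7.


g(x) = -3x^7 - (109/4)x^6 - 22x^5 - (25121/144)x^4 + (49/27)x^3 - (6317/54)x^2 + (1327/486)x + 95/729

S_{-1} f = -(4/3)x^7 - (1/3)x^6 + (1/4)x^4 - 8/3
S_{-1} S_{-1} f = (4/3)x^7 - (1/3)x^6 + (1/4)x^4 - 8/3
((3/2)((S_{-1})^2)) f = 2x^7 - (1/2)x^6 + (3/8)x^4 - 4
∇ ((3/2)((S_{-1})^2)) f = 14x^6 - 45x^5 + (155/2)x^4 - (157/2)x^3 + (189/4)x^2 - (31/2)x + 17/8
E_{-2/3} ((3/2)((S_{-1})^2)) f = 2x^7 - (59/6)x^6 + (62/3)x^5 - (5119/216)x^4 + (1279/81)x^3 - (487/81)x^2 + (860/729)x - 8938/2187
Δ ((3/2)((S_{-1})^2)) f = 14x^6 + 39x^5 + (125/2)x^4 + (123/2)x^3 + (147/4)x^2 + (25/2)x + 15/8
(∇ + E_{-2/3} + Δ) ((3/2)((S_{-1})^2)) f = 2x^7 + (109/6)x^6 + (44/3)x^5 + (25121/216)x^4 - (98/81)x^3 + (6317/81)x^2 - (1327/729)x - 190/2187
(-(3/2)(∇ + E_{-2/3} + Δ)) ((3/2)((S_{-1})^2)) f = -3x^7 - (109/4)x^6 - 22x^5 - (25121/144)x^4 + (49/27)x^3 - (6317/54)x^2 + (1327/486)x + 95/729


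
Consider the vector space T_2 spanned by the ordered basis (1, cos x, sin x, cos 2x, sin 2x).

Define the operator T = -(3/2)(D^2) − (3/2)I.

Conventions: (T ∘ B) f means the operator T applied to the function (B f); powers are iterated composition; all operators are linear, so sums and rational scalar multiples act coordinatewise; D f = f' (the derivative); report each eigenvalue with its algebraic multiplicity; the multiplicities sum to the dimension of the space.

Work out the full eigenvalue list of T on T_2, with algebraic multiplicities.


image of 1: -3/2
image of cos x: 0
image of sin x: 0
image of cos 2x: (9/2)cos 2x
image of sin 2x: (9/2)sin 2x
the matrix is diagonal; its diagonal is (-3/2, 0, 0, 9/2, 9/2)
for a triangular matrix the eigenvalues are the diagonal entries, with algebraic multiplicity their repetition count

λ = -3/2 (multiplicity 1), λ = 0 (multiplicity 2), λ = 9/2 (multiplicity 2)


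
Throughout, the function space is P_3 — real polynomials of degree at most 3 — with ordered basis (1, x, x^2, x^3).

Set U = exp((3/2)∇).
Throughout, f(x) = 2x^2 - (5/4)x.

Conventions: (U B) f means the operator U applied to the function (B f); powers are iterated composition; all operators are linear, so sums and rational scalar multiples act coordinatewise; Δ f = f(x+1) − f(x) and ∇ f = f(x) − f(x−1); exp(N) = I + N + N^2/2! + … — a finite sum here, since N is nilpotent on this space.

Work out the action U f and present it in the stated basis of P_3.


order-1 term: 6x - 39/8
order-2 term: 9/2
the series for exp((3/2)∇) f terminates at order 2
exp((3/2)∇) f = 2x^2 + (19/4)x - 3/8

the result is g(x) = 2x^2 + (19/4)x - 3/8


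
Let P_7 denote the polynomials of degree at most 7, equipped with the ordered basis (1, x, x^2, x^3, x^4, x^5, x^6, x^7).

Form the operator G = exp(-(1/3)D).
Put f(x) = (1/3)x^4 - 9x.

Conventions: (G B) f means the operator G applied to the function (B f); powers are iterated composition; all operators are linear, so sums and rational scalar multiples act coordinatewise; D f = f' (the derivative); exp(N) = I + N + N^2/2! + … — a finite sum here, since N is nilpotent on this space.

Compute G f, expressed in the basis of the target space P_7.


the image equals g(x) = (1/3)x^4 - (4/9)x^3 + (2/9)x^2 - (733/81)x + 730/243

order-1 term: -(4/9)x^3 + 3
order-2 term: (2/9)x^2
order-3 term: -(4/81)x
order-4 term: 1/243
the series for exp(-(1/3)D) f terminates at order 4
exp(-(1/3)D) f = (1/3)x^4 - (4/9)x^3 + (2/9)x^2 - (733/81)x + 730/243


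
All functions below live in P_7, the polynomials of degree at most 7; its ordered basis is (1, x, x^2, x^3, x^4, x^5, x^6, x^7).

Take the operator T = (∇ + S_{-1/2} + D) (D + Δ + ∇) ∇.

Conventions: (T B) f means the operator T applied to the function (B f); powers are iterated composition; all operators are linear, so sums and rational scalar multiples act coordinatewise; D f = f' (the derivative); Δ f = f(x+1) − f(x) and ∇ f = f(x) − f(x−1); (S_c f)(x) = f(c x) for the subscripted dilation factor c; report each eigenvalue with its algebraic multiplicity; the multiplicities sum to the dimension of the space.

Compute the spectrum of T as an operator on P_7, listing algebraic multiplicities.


λ = 0 (multiplicity 8)

image of 1: 0
image of x: 0
image of x^2: 6
image of x^3: -9x + 27
image of x^4: 9x^2 + 162x - 88
image of x^5: -(15/2)x^3 + (675/2)x^2 - 590x + 315
image of x^6: (45/8)x^4 + (1485/2)x^3 - 1545x^2 + 2205x - 920
image of x^7: -(63/16)x^5 + (19845/16)x^4 - (7735/2)x^3 + (28665/4)x^2 - 7175x + 2723
the matrix is upper triangular; its diagonal is (0, 0, 0, 0, 0, 0, 0, 0)
for a triangular matrix the eigenvalues are the diagonal entries, with algebraic multiplicity their repetition count
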